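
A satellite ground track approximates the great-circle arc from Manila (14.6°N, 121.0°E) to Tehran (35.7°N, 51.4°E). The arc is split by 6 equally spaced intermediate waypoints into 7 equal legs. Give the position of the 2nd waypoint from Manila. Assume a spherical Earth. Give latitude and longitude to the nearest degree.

≈ 24°N, 104°E

Write both endpoints as unit vectors p₁, p₂ with components (cos φ cos λ, cos φ sin λ, sin φ).
The central angle between the endpoints is δ = arccos(p₁·p₂) ≈ 1.136 rad (65.1°).
Interpolate at f = 2/7 with slerp weights a = sin((1−f)δ)/sin δ ≈ 0.800, b = sin(fδ)/sin δ ≈ 0.352.
p = a·p₁ + b·p₂ ≈ (-0.220, 0.887, 0.407); φ = arcsin(p_z) ≈ 24.00°, λ = atan2(p_y, p_x) ≈ 103.96°.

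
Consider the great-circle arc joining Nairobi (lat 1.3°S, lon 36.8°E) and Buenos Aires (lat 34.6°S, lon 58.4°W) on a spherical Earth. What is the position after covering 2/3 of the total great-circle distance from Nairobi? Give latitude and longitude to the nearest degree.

Convert each endpoint to a unit vector on the sphere (x = cos φ cos λ, y = cos φ sin λ, z = sin φ).
The central angle between the endpoints is δ = arccos(p₁·p₂) ≈ 1.633 rad (93.5°).
Interpolate at f = 2/3 with slerp weights a = sin((1−f)δ)/sin δ ≈ 0.519, b = sin(fδ)/sin δ ≈ 0.888.
p = a·p₁ + b·p₂ ≈ (0.798, -0.312, -0.516); φ = arcsin(p_z) ≈ -31.05°, λ = atan2(p_y, p_x) ≈ -21.33°.

≈ lat 31°S, lon 21°W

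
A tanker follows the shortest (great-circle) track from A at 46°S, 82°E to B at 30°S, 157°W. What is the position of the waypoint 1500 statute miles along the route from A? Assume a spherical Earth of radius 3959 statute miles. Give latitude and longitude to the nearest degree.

≈ 57°S, 112°E

Convert each endpoint to a unit vector on the sphere (x = cos φ cos λ, y = cos φ sin λ, z = sin φ).
The central angle between the endpoints is δ = arccos(p₁·p₂) ≈ 1.521 rad (87.1°). The total great-circle distance is δ·R ≈ 1.521 × 3959 ≈ 6021 mi, so the target fraction is f = 1500/6021 ≈ 0.249.
Interpolate at f ≈ 0.249 with slerp weights a = sin((1−f)δ)/sin δ ≈ 0.911, b = sin(fδ)/sin δ ≈ 0.370.
p = a·p₁ + b·p₂ ≈ (-0.207, 0.501, -0.840); φ = arcsin(p_z) ≈ -57.16°, λ = atan2(p_y, p_x) ≈ 112.46°.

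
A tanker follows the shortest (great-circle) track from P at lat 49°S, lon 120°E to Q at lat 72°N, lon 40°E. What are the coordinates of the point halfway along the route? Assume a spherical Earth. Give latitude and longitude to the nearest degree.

Write both endpoints as unit vectors p₁, p₂ with components (cos φ cos λ, cos φ sin λ, sin φ).
The central angle between the endpoints is δ = arccos(p₁·p₂) ≈ 2.322 rad (133.0°).
Interpolate at f = 1/2 with slerp weights a = sin((1−f)δ)/sin δ ≈ 1.255, b = sin(fδ)/sin δ ≈ 1.255.
p = a·p₁ + b·p₂ ≈ (-0.115, 0.962, 0.246); φ = arcsin(p_z) ≈ 14.27°, λ = atan2(p_y, p_x) ≈ 96.79°.

≈ lat 14°N, lon 97°E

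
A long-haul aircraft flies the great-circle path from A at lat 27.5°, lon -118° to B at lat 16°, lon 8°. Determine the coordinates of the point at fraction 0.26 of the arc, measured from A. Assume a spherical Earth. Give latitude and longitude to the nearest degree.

≈ lat 40°, lon -86°

The haversine formula gives a central angle δ ≈ 1.954 rad (112.0°) between the endpoints.
Interpolate at f = 0.26 with slerp weights a = sin((1−f)δ)/sin δ ≈ 1.070, b = sin(fδ)/sin δ ≈ 0.525.
p = a·p₁ + b·p₂ ≈ (0.054, -0.768, 0.639); φ = arcsin(p_z) ≈ 39.68°, λ = atan2(p_y, p_x) ≈ -85.99°.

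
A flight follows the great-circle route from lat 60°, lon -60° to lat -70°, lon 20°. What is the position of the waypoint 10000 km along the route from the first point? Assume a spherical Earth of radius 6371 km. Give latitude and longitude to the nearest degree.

From cos δ = sin φ₁ sin φ₂ + cos φ₁ cos φ₂ cos Δλ, the central angle is δ ≈ 2.472 rad (141.6°). The total great-circle distance is δ·R ≈ 2.472 × 6371 ≈ 15749 km, so the target fraction is f = 10000/15749 ≈ 0.635.
Interpolate at f ≈ 0.635 with slerp weights a = sin((1−f)δ)/sin δ ≈ 1.265, b = sin(fδ)/sin δ ≈ 1.611.
p = a·p₁ + b·p₂ ≈ (0.834, -0.359, -0.419); φ = arcsin(p_z) ≈ -24.77°, λ = atan2(p_y, p_x) ≈ -23.30°.

≈ lat -25°, lon -23°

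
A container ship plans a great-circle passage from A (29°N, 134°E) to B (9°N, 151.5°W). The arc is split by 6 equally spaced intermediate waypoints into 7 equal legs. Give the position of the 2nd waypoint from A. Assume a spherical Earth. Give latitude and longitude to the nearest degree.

≈ (27°N, 157°E)

The haversine formula gives a central angle δ ≈ 1.259 rad (72.1°) between the endpoints.
Interpolate at f = 2/7 with slerp weights a = sin((1−f)δ)/sin δ ≈ 0.823, b = sin(fδ)/sin δ ≈ 0.370.
p = a·p₁ + b·p₂ ≈ (-0.821, 0.343, 0.457); φ = arcsin(p_z) ≈ 27.17°, λ = atan2(p_y, p_x) ≈ 157.31°.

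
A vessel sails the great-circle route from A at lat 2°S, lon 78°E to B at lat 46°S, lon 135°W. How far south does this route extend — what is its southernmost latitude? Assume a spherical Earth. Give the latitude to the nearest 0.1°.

≈ 62.9°S

The great circle lies in the plane with unit normal n̂ = (p₁ × p₂)/|p₁ × p₂|.
Here n̂_z ≈ +0.455; the vertex latitude is φ_max = arccos|n̂_z| ≈ 62.9°.
Check via Clairaut: cos φ_max = |cos φ₁| · sin C = cos(2.0°)·sin(152.9°) ≈ 0.455, again giving ≈ 62.9°.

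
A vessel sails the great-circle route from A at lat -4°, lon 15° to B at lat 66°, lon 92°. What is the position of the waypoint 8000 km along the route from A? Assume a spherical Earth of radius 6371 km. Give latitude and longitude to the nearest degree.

Write both endpoints as unit vectors p₁, p₂ with components (cos φ cos λ, cos φ sin λ, sin φ).
The central angle between the endpoints is δ = arccos(p₁·p₂) ≈ 1.543 rad (88.4°). The total great-circle distance is δ·R ≈ 1.543 × 6371 ≈ 9832 km, so the target fraction is f = 8000/9832 ≈ 0.814.
Interpolate at f ≈ 0.814 with slerp weights a = sin((1−f)δ)/sin δ ≈ 0.284, b = sin(fδ)/sin δ ≈ 0.951.
p = a·p₁ + b·p₂ ≈ (0.260, 0.460, 0.849); φ = arcsin(p_z) ≈ 58.11°, λ = atan2(p_y, p_x) ≈ 60.53°.

≈ lat 58°, lon 61°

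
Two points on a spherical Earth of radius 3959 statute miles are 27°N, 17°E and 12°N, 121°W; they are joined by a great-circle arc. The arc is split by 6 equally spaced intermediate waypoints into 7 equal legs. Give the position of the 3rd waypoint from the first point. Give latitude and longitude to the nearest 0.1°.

Convert each endpoint to a unit vector on the sphere (x = cos φ cos λ, y = cos φ sin λ, z = sin φ).
The central angle between the endpoints is δ = arccos(p₁·p₂) ≈ 2.157 rad (123.6°).
Interpolate at f = 3/7 with slerp weights a = sin((1−f)δ)/sin δ ≈ 1.133, b = sin(fδ)/sin δ ≈ 0.958.
p = a·p₁ + b·p₂ ≈ (0.482, -0.508, 0.713); φ = arcsin(p_z) ≈ 45.51°, λ = atan2(p_y, p_x) ≈ -46.52°.

≈ 45.5°N, 46.5°W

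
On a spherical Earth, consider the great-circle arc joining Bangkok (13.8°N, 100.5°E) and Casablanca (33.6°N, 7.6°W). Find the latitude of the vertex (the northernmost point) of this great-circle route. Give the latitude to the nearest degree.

≈ 39°N

The great circle lies in the plane with unit normal n̂ = (p₁ × p₂)/|p₁ × p₂|.
Here n̂_z ≈ -0.774; the vertex latitude is φ_max = arccos|n̂_z| ≈ 39.3°.
Check via Clairaut: cos φ_max = |cos φ₁| · sin C = cos(13.8°)·sin(52.9°) ≈ 0.774, again giving ≈ 39.3°.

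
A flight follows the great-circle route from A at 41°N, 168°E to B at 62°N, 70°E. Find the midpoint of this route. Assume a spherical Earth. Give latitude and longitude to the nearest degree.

From cos δ = sin φ₁ sin φ₂ + cos φ₁ cos φ₂ cos Δλ, the central angle is δ ≈ 1.012 rad (58.0°).
Interpolate at f = 1/2 with slerp weights a = sin((1−f)δ)/sin δ ≈ 0.572, b = sin(fδ)/sin δ ≈ 0.572.
p = a·p₁ + b·p₂ ≈ (-0.330, 0.342, 0.880); φ = arcsin(p_z) ≈ 61.62°, λ = atan2(p_y, p_x) ≈ 134.00°.

≈ 62°N, 134°E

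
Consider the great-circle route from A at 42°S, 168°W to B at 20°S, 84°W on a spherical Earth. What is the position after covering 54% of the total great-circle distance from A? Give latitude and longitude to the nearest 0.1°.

From cos δ = sin φ₁ sin φ₂ + cos φ₁ cos φ₂ cos Δλ, the central angle is δ ≈ 1.264 rad (72.4°).
Interpolate at f = 0.54 with slerp weights a = sin((1−f)δ)/sin δ ≈ 0.576, b = sin(fδ)/sin δ ≈ 0.662.
p = a·p₁ + b·p₂ ≈ (-0.354, -0.707, -0.612); φ = arcsin(p_z) ≈ -37.72°, λ = atan2(p_y, p_x) ≈ -116.57°.

≈ 37.7°S, 116.6°W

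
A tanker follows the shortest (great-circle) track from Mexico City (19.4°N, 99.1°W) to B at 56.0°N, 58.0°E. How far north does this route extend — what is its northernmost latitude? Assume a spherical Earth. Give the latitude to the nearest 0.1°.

≈ 77.9°N

The great circle lies in the plane with unit normal n̂ = (p₁ × p₂)/|p₁ × p₂|.
Here n̂_z ≈ +0.210; the vertex latitude is φ_max = arccos|n̂_z| ≈ 77.9°.
Check via Clairaut: cos φ_max = |cos φ₁| · sin C = cos(19.4°)·sin(12.9°) ≈ 0.210, again giving ≈ 77.9°.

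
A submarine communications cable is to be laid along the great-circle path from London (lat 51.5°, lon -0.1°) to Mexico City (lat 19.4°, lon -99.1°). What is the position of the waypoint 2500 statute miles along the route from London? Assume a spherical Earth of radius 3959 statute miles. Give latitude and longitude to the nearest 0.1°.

≈ lat 48.7°, lon -57.9°

Convert each endpoint to a unit vector on the sphere (x = cos φ cos λ, y = cos φ sin λ, z = sin φ).
The central angle between the endpoints is δ = arccos(p₁·p₂) ≈ 1.402 rad (80.3°). The total great-circle distance is δ·R ≈ 1.402 × 3959 ≈ 5550 mi, so the target fraction is f = 2500/5550 ≈ 0.450.
Interpolate at f ≈ 0.450 with slerp weights a = sin((1−f)δ)/sin δ ≈ 0.706, b = sin(fδ)/sin δ ≈ 0.599.
p = a·p₁ + b·p₂ ≈ (0.350, -0.559, 0.752); φ = arcsin(p_z) ≈ 48.75°, λ = atan2(p_y, p_x) ≈ -57.89°.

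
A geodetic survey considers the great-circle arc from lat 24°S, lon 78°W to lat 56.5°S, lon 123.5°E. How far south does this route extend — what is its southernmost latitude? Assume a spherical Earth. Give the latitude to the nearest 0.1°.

≈ 79.3°S

The great circle lies in the plane with unit normal n̂ = (p₁ × p₂)/|p₁ × p₂|.
Here n̂_z ≈ -0.186; the vertex latitude is φ_max = arccos|n̂_z| ≈ 79.3°.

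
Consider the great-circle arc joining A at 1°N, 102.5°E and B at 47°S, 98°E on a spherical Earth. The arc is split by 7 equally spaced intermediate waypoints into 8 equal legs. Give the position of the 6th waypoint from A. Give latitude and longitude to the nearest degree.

The haversine formula gives a central angle δ ≈ 0.841 rad (48.2°) between the endpoints.
Interpolate at f = 6/8 with slerp weights a = sin((1−f)δ)/sin δ ≈ 0.280, b = sin(fδ)/sin δ ≈ 0.791.
p = a·p₁ + b·p₂ ≈ (-0.136, 0.808, -0.574); φ = arcsin(p_z) ≈ -35.01°, λ = atan2(p_y, p_x) ≈ 99.54°.

≈ 35°S, 100°E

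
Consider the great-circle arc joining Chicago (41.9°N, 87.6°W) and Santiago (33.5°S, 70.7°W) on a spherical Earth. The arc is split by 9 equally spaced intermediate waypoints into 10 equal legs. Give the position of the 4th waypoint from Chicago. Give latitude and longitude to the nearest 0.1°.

Write both endpoints as unit vectors p₁, p₂ with components (cos φ cos λ, cos φ sin λ, sin φ).
The central angle between the endpoints is δ = arccos(p₁·p₂) ≈ 1.344 rad (77.0°).
Interpolate at f = 4/10 with slerp weights a = sin((1−f)δ)/sin δ ≈ 0.741, b = sin(fδ)/sin δ ≈ 0.525.
p = a·p₁ + b·p₂ ≈ (0.168, -0.964, 0.205); φ = arcsin(p_z) ≈ 11.81°, λ = atan2(p_y, p_x) ≈ -80.12°.

≈ 11.8°N, 80.1°W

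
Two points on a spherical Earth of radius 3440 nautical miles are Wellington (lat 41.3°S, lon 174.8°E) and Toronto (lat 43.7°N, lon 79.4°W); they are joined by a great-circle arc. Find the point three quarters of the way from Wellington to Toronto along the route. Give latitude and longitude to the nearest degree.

≈ lat 25°N, lon 111°W

Write both endpoints as unit vectors p₁, p₂ with components (cos φ cos λ, cos φ sin λ, sin φ).
The central angle between the endpoints is δ = arccos(p₁·p₂) ≈ 2.219 rad (127.1°).
Interpolate at f = 3/4 with slerp weights a = sin((1−f)δ)/sin δ ≈ 0.661, b = sin(fδ)/sin δ ≈ 1.249.
p = a·p₁ + b·p₂ ≈ (-0.328, -0.843, 0.427); φ = arcsin(p_z) ≈ 25.26°, λ = atan2(p_y, p_x) ≈ -111.29°.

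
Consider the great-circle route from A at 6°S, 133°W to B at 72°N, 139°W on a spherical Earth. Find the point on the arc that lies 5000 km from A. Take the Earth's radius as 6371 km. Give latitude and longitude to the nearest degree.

The haversine formula gives a central angle δ ≈ 1.363 rad (78.1°) between the endpoints. The total great-circle distance is δ·R ≈ 1.363 × 6371 ≈ 8684 km, so the target fraction is f = 5000/8684 ≈ 0.576.
Interpolate at f ≈ 0.576 with slerp weights a = sin((1−f)δ)/sin δ ≈ 0.559, b = sin(fδ)/sin δ ≈ 0.722.
p = a·p₁ + b·p₂ ≈ (-0.547, -0.553, 0.628); φ = arcsin(p_z) ≈ 38.94°, λ = atan2(p_y, p_x) ≈ -134.72°.

≈ 39°N, 135°W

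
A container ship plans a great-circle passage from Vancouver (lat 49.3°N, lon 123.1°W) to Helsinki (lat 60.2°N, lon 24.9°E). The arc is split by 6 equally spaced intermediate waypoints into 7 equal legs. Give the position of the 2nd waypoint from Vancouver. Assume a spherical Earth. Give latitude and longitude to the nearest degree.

≈ lat 67°N, lon 109°W

The haversine formula gives a central angle δ ≈ 1.178 rad (67.5°) between the endpoints.
Interpolate at f = 2/7 with slerp weights a = sin((1−f)δ)/sin δ ≈ 0.807, b = sin(fδ)/sin δ ≈ 0.357.
p = a·p₁ + b·p₂ ≈ (-0.126, -0.366, 0.922); φ = arcsin(p_z) ≈ 67.22°, λ = atan2(p_y, p_x) ≈ -109.03°.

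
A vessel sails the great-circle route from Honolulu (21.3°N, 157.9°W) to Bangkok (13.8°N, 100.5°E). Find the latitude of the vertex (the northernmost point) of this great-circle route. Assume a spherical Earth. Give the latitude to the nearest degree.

The great circle lies in the plane with unit normal n̂ = (p₁ × p₂)/|p₁ × p₂|.
Here n̂_z ≈ -0.890; the vertex latitude is φ_max = arccos|n̂_z| ≈ 27.1°.
Check via Clairaut: cos φ_max = |cos φ₁| · sin C = cos(21.3°)·sin(72.9°) ≈ 0.890, again giving ≈ 27.1°.

≈ 27°N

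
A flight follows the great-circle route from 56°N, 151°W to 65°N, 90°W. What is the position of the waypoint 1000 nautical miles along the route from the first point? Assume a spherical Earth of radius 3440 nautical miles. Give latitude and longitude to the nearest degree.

Write both endpoints as unit vectors p₁, p₂ with components (cos φ cos λ, cos φ sin λ, sin φ).
The central angle between the endpoints is δ = arccos(p₁·p₂) ≈ 0.524 rad (30.0°). The total great-circle distance is δ·R ≈ 0.524 × 3440 ≈ 1802 nmi, so the target fraction is f = 1000/1802 ≈ 0.555.
Interpolate at f ≈ 0.555 with slerp weights a = sin((1−f)δ)/sin δ ≈ 0.462, b = sin(fδ)/sin δ ≈ 0.573.
p = a·p₁ + b·p₂ ≈ (-0.226, -0.367, 0.902); φ = arcsin(p_z) ≈ 64.45°, λ = atan2(p_y, p_x) ≈ -121.58°.

≈ 64°N, 122°W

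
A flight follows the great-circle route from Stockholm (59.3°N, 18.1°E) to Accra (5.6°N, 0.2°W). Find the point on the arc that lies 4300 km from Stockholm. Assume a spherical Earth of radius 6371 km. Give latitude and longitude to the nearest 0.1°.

≈ 22.1°N, 3.3°E

The haversine formula gives a central angle δ ≈ 0.969 rad (55.5°) between the endpoints. The total great-circle distance is δ·R ≈ 0.969 × 6371 ≈ 6172 km, so the target fraction is f = 4300/6172 ≈ 0.697.
Interpolate at f ≈ 0.697 with slerp weights a = sin((1−f)δ)/sin δ ≈ 0.351, b = sin(fδ)/sin δ ≈ 0.758.
p = a·p₁ + b·p₂ ≈ (0.925, 0.053, 0.376); φ = arcsin(p_z) ≈ 22.09°, λ = atan2(p_y, p_x) ≈ 3.29°.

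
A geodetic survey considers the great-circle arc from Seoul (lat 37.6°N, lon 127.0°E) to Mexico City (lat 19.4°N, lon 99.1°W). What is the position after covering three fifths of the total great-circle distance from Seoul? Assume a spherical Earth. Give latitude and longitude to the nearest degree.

The haversine formula gives a central angle δ ≈ 1.892 rad (108.4°) between the endpoints.
Interpolate at f = 3/5 with slerp weights a = sin((1−f)δ)/sin δ ≈ 0.723, b = sin(fδ)/sin δ ≈ 0.955.
p = a·p₁ + b·p₂ ≈ (-0.487, -0.432, 0.759); φ = arcsin(p_z) ≈ 49.36°, λ = atan2(p_y, p_x) ≈ -138.45°.

≈ lat 49°N, lon 138°W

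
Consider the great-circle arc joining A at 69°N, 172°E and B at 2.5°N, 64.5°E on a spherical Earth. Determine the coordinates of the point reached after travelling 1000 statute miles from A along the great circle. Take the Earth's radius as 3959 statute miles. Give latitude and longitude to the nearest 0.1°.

The haversine formula gives a central angle δ ≈ 1.638 rad (93.8°) between the endpoints. The total great-circle distance is δ·R ≈ 1.638 × 3959 ≈ 6484 mi, so the target fraction is f = 1000/6484 ≈ 0.154.
Interpolate at f ≈ 0.154 with slerp weights a = sin((1−f)δ)/sin δ ≈ 0.985, b = sin(fδ)/sin δ ≈ 0.250.
p = a·p₁ + b·p₂ ≈ (-0.242, 0.275, 0.931); φ = arcsin(p_z) ≈ 68.52°, λ = atan2(p_y, p_x) ≈ 131.33°.

≈ 68.5°N, 131.3°E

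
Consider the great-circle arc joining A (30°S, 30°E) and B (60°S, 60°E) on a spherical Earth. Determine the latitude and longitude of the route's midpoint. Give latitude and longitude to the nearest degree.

The haversine formula gives a central angle δ ≈ 0.630 rad (36.1°) between the endpoints.
Interpolate at f = 1/2 with slerp weights a = sin((1−f)δ)/sin δ ≈ 0.526, b = sin(fδ)/sin δ ≈ 0.526.
p = a·p₁ + b·p₂ ≈ (0.526, 0.455, -0.718); φ = arcsin(p_z) ≈ -45.92°, λ = atan2(p_y, p_x) ≈ 40.89°.

≈ (46°S, 41°E)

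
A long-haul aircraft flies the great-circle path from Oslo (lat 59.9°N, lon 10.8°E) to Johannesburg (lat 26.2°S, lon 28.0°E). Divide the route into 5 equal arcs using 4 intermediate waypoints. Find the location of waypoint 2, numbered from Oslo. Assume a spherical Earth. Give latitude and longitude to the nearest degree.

Write both endpoints as unit vectors p₁, p₂ with components (cos φ cos λ, cos φ sin λ, sin φ).
The central angle between the endpoints is δ = arccos(p₁·p₂) ≈ 1.523 rad (87.3°).
Interpolate at f = 2/5 with slerp weights a = sin((1−f)δ)/sin δ ≈ 0.793, b = sin(fδ)/sin δ ≈ 0.573.
p = a·p₁ + b·p₂ ≈ (0.844, 0.316, 0.433); φ = arcsin(p_z) ≈ 25.65°, λ = atan2(p_y, p_x) ≈ 20.51°.

≈ lat 26°N, lon 21°E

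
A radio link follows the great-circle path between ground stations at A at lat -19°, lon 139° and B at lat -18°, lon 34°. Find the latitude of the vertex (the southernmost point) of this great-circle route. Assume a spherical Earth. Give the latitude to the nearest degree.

The great circle lies in the plane with unit normal n̂ = (p₁ × p₂)/|p₁ × p₂|.
Here n̂_z ≈ -0.876; the vertex latitude is φ_max = arccos|n̂_z| ≈ 28.8°.
Check via Clairaut: cos φ_max = |cos φ₁| · sin C = cos(19.0°)·sin(112.1°) ≈ 0.876, again giving ≈ 28.8°.

≈ -29°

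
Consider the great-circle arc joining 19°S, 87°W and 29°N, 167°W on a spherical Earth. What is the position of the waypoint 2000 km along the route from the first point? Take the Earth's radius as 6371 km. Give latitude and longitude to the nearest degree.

Write both endpoints as unit vectors p₁, p₂ with components (cos φ cos λ, cos φ sin λ, sin φ).
The central angle between the endpoints is δ = arccos(p₁·p₂) ≈ 1.585 rad (90.8°). The total great-circle distance is δ·R ≈ 1.585 × 6371 ≈ 10098 km, so the target fraction is f = 2000/10098 ≈ 0.198.
Interpolate at f ≈ 0.198 with slerp weights a = sin((1−f)δ)/sin δ ≈ 0.956, b = sin(fδ)/sin δ ≈ 0.309.
p = a·p₁ + b·p₂ ≈ (-0.216, -0.963, -0.161); φ = arcsin(p_z) ≈ -9.29°, λ = atan2(p_y, p_x) ≈ -102.64°.

≈ 9°S, 103°W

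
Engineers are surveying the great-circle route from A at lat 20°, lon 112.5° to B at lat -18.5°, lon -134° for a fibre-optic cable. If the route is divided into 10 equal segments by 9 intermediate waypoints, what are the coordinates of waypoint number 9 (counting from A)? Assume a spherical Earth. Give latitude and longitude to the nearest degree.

≈ lat -15°, lon -146°

The haversine formula gives a central angle δ ≈ 2.053 rad (117.6°) between the endpoints.
Interpolate at f = 9/10 with slerp weights a = sin((1−f)δ)/sin δ ≈ 0.230, b = sin(fδ)/sin δ ≈ 1.086.
p = a·p₁ + b·p₂ ≈ (-0.798, -0.541, -0.266); φ = arcsin(p_z) ≈ -15.41°, λ = atan2(p_y, p_x) ≈ -145.87°.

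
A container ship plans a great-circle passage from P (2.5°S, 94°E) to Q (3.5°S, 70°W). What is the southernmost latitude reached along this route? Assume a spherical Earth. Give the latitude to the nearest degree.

≈ 21°S

The great circle lies in the plane with unit normal n̂ = (p₁ × p₂)/|p₁ × p₂|.
Here n̂_z ≈ -0.936; the vertex latitude is φ_max = arccos|n̂_z| ≈ 20.6°.
Check via Clairaut: cos φ_max = |cos φ₁| · sin C = cos(2.5°)·sin(110.5°) ≈ 0.936, again giving ≈ 20.6°.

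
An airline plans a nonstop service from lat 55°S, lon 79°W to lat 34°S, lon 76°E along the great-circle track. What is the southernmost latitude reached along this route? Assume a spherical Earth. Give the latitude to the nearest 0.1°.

The great circle lies in the plane with unit normal n̂ = (p₁ × p₂)/|p₁ × p₂|.
Here n̂_z ≈ +0.201; the vertex latitude is φ_max = arccos|n̂_z| ≈ 78.4°.
Check via Clairaut: cos φ_max = |cos φ₁| · sin C = cos(55.0°)·sin(159.5°) ≈ 0.201, again giving ≈ 78.4°.

≈ 78.4°S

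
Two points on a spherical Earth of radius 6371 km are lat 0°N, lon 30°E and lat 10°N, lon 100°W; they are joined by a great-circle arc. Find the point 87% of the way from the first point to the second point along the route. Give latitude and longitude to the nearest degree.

The haversine formula gives a central angle δ ≈ 2.256 rad (129.3°) between the endpoints.
Interpolate at f = 0.87 with slerp weights a = sin((1−f)δ)/sin δ ≈ 0.373, b = sin(fδ)/sin δ ≈ 1.194.
p = a·p₁ + b·p₂ ≈ (0.119, -0.971, 0.207); φ = arcsin(p_z) ≈ 11.96°, λ = atan2(p_y, p_x) ≈ -82.99°.

≈ lat 12°N, lon 83°W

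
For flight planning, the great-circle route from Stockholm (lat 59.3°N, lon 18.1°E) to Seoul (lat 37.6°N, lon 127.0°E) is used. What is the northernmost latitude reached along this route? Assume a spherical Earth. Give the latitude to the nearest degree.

The great circle lies in the plane with unit normal n̂ = (p₁ × p₂)/|p₁ × p₂|.
Here n̂_z ≈ +0.416; the vertex latitude is φ_max = arccos|n̂_z| ≈ 65.4°.
Check via Clairaut: cos φ_max = |cos φ₁| · sin C = cos(59.3°)·sin(54.6°) ≈ 0.416, again giving ≈ 65.4°.

≈ 65°N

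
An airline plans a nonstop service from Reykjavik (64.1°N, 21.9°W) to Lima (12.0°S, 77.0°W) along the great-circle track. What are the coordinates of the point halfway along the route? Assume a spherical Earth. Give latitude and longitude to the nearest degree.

≈ 28°N, 61°W

Convert each endpoint to a unit vector on the sphere (x = cos φ cos λ, y = cos φ sin λ, z = sin φ).
The central angle between the endpoints is δ = arccos(p₁·p₂) ≈ 1.513 rad (86.7°).
Interpolate at f = 1/2 with slerp weights a = sin((1−f)δ)/sin δ ≈ 0.688, b = sin(fδ)/sin δ ≈ 0.688.
p = a·p₁ + b·p₂ ≈ (0.430, -0.767, 0.476); φ = arcsin(p_z) ≈ 28.40°, λ = atan2(p_y, p_x) ≈ -60.74°.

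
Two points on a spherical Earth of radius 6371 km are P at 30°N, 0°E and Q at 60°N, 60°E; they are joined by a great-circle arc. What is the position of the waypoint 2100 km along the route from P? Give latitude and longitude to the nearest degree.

Write both endpoints as unit vectors p₁, p₂ with components (cos φ cos λ, cos φ sin λ, sin φ).
The central angle between the endpoints is δ = arccos(p₁·p₂) ≈ 0.864 rad (49.5°). The total great-circle distance is δ·R ≈ 0.864 × 6371 ≈ 5504 km, so the target fraction is f = 2100/5504 ≈ 0.382.
Interpolate at f ≈ 0.382 with slerp weights a = sin((1−f)δ)/sin δ ≈ 0.670, b = sin(fδ)/sin δ ≈ 0.426.
p = a·p₁ + b·p₂ ≈ (0.686, 0.184, 0.704); φ = arcsin(p_z) ≈ 44.71°, λ = atan2(p_y, p_x) ≈ 15.03°.

≈ 45°N, 15°E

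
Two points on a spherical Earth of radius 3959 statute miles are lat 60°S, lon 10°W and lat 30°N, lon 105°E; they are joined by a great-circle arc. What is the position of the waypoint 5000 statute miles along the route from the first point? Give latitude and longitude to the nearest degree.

Convert each endpoint to a unit vector on the sphere (x = cos φ cos λ, y = cos φ sin λ, z = sin φ).
The central angle between the endpoints is δ = arccos(p₁·p₂) ≈ 2.234 rad (128.0°). The total great-circle distance is δ·R ≈ 2.234 × 3959 ≈ 8846 mi, so the target fraction is f = 5000/8846 ≈ 0.565.
Interpolate at f ≈ 0.565 with slerp weights a = sin((1−f)δ)/sin δ ≈ 1.048, b = sin(fδ)/sin δ ≈ 1.210.
p = a·p₁ + b·p₂ ≈ (0.245, 0.921, -0.303); φ = arcsin(p_z) ≈ -17.63°, λ = atan2(p_y, p_x) ≈ 75.10°.

≈ lat 18°S, lon 75°E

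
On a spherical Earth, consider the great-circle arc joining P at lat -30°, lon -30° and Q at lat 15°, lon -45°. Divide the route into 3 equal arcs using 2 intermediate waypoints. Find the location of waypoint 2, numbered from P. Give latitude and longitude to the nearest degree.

The haversine formula gives a central angle δ ≈ 0.825 rad (47.3°) between the endpoints.
Interpolate at f = 2/3 with slerp weights a = sin((1−f)δ)/sin δ ≈ 0.370, b = sin(fδ)/sin δ ≈ 0.712.
p = a·p₁ + b·p₂ ≈ (0.763, -0.646, -0.001); φ = arcsin(p_z) ≈ -0.04°, λ = atan2(p_y, p_x) ≈ -40.25°.

≈ lat 0°, lon -40°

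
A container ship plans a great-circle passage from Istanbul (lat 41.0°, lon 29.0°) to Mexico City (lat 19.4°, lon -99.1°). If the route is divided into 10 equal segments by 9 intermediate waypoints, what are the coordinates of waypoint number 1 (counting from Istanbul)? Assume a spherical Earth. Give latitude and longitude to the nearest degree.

Convert each endpoint to a unit vector on the sphere (x = cos φ cos λ, y = cos φ sin λ, z = sin φ).
The central angle between the endpoints is δ = arccos(p₁·p₂) ≈ 1.794 rad (102.8°).
Interpolate at f = 1/10 with slerp weights a = sin((1−f)δ)/sin δ ≈ 1.024, b = sin(fδ)/sin δ ≈ 0.183.
p = a·p₁ + b·p₂ ≈ (0.649, 0.204, 0.733); φ = arcsin(p_z) ≈ 47.13°, λ = atan2(p_y, p_x) ≈ 17.49°.

≈ lat 47°, lon 17°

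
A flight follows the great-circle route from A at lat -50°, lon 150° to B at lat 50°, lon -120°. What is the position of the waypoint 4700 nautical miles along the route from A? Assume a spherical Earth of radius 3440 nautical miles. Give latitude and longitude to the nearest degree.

≈ lat 13°, lon -157°

Convert each endpoint to a unit vector on the sphere (x = cos φ cos λ, y = cos φ sin λ, z = sin φ).
The central angle between the endpoints is δ = arccos(p₁·p₂) ≈ 2.198 rad (125.9°). The total great-circle distance is δ·R ≈ 2.198 × 3440 ≈ 7561 nmi, so the target fraction is f = 4700/7561 ≈ 0.622.
Interpolate at f ≈ 0.622 with slerp weights a = sin((1−f)δ)/sin δ ≈ 0.913, b = sin(fδ)/sin δ ≈ 1.209.
p = a·p₁ + b·p₂ ≈ (-0.897, -0.380, 0.227); φ = arcsin(p_z) ≈ 13.13°, λ = atan2(p_y, p_x) ≈ -157.04°.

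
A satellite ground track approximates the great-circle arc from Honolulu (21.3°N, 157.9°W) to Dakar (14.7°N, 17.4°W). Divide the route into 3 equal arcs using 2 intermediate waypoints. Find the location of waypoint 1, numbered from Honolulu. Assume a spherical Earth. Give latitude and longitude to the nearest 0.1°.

≈ 41.9°N, 113.6°W

Write both endpoints as unit vectors p₁, p₂ with components (cos φ cos λ, cos φ sin λ, sin φ).
The central angle between the endpoints is δ = arccos(p₁·p₂) ≈ 2.218 rad (127.1°).
Interpolate at f = 1/3 with slerp weights a = sin((1−f)δ)/sin δ ≈ 1.248, b = sin(fδ)/sin δ ≈ 0.845.
p = a·p₁ + b·p₂ ≈ (-0.298, -0.682, 0.668); φ = arcsin(p_z) ≈ 41.91°, λ = atan2(p_y, p_x) ≈ -113.60°.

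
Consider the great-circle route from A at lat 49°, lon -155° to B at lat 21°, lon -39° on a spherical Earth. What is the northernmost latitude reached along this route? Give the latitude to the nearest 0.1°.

≈ 56.6°

The great circle lies in the plane with unit normal n̂ = (p₁ × p₂)/|p₁ × p₂|.
Here n̂_z ≈ +0.550; the vertex latitude is φ_max = arccos|n̂_z| ≈ 56.6°.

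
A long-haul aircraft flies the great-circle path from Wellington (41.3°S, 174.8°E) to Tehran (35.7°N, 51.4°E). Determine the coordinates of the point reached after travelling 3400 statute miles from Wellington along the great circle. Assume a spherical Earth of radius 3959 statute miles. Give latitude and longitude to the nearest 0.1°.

≈ 18.3°S, 123.5°E

Write both endpoints as unit vectors p₁, p₂ with components (cos φ cos λ, cos φ sin λ, sin φ).
The central angle between the endpoints is δ = arccos(p₁·p₂) ≈ 2.376 rad (136.1°). The total great-circle distance is δ·R ≈ 2.376 × 3959 ≈ 9407 mi, so the target fraction is f = 3400/9407 ≈ 0.361.
Interpolate at f ≈ 0.361 with slerp weights a = sin((1−f)δ)/sin δ ≈ 1.441, b = sin(fδ)/sin δ ≈ 1.093.
p = a·p₁ + b·p₂ ≈ (-0.525, 0.791, -0.314); φ = arcsin(p_z) ≈ -18.27°, λ = atan2(p_y, p_x) ≈ 123.54°.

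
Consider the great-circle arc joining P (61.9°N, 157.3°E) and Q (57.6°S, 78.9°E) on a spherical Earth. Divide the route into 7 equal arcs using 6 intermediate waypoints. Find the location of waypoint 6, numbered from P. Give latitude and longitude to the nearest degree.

≈ (42°S, 95°E)

The haversine formula gives a central angle δ ≈ 2.338 rad (134.0°) between the endpoints.
Interpolate at f = 6/7 with slerp weights a = sin((1−f)δ)/sin δ ≈ 0.455, b = sin(fδ)/sin δ ≈ 1.261.
p = a·p₁ + b·p₂ ≈ (-0.068, 0.746, -0.663); φ = arcsin(p_z) ≈ -41.52°, λ = atan2(p_y, p_x) ≈ 95.20°.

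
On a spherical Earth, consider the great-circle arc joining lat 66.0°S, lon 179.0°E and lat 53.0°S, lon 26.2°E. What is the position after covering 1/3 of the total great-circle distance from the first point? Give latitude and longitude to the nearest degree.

≈ lat 82°S, lon 129°E

Write both endpoints as unit vectors p₁, p₂ with components (cos φ cos λ, cos φ sin λ, sin φ).
The central angle between the endpoints is δ = arccos(p₁·p₂) ≈ 1.033 rad (59.2°).
Interpolate at f = 1/3 with slerp weights a = sin((1−f)δ)/sin δ ≈ 0.740, b = sin(fδ)/sin δ ≈ 0.393.
p = a·p₁ + b·p₂ ≈ (-0.089, 0.110, -0.990); φ = arcsin(p_z) ≈ -81.89°, λ = atan2(p_y, p_x) ≈ 128.95°.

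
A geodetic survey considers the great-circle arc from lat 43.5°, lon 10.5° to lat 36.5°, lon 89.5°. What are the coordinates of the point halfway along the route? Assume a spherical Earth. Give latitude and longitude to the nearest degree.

≈ lat 47°, lon 52°

Write both endpoints as unit vectors p₁, p₂ with components (cos φ cos λ, cos φ sin λ, sin φ).
The central angle between the endpoints is δ = arccos(p₁·p₂) ≈ 1.023 rad (58.6°).
Interpolate at f = 1/2 with slerp weights a = sin((1−f)δ)/sin δ ≈ 0.573, b = sin(fδ)/sin δ ≈ 0.573.
p = a·p₁ + b·p₂ ≈ (0.413, 0.537, 0.736); φ = arcsin(p_z) ≈ 47.37°, λ = atan2(p_y, p_x) ≈ 52.42°.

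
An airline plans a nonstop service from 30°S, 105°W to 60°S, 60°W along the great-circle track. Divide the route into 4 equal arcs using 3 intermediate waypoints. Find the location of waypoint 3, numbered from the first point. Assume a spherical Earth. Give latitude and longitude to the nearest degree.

≈ 54°S, 77°W

Write both endpoints as unit vectors p₁, p₂ with components (cos φ cos λ, cos φ sin λ, sin φ).
The central angle between the endpoints is δ = arccos(p₁·p₂) ≈ 0.739 rad (42.3°).
Interpolate at f = 3/4 with slerp weights a = sin((1−f)δ)/sin δ ≈ 0.273, b = sin(fδ)/sin δ ≈ 0.781.
p = a·p₁ + b·p₂ ≈ (0.134, -0.566, -0.813); φ = arcsin(p_z) ≈ -54.40°, λ = atan2(p_y, p_x) ≈ -76.67°.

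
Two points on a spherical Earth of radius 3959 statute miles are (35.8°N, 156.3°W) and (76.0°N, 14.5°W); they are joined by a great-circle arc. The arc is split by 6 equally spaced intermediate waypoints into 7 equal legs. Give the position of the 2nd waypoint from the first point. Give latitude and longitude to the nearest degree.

≈ (54°N, 151°W)

Convert each endpoint to a unit vector on the sphere (x = cos φ cos λ, y = cos φ sin λ, z = sin φ).
The central angle between the endpoints is δ = arccos(p₁·p₂) ≈ 1.145 rad (65.6°).
Interpolate at f = 2/7 with slerp weights a = sin((1−f)δ)/sin δ ≈ 0.801, b = sin(fδ)/sin δ ≈ 0.353.
p = a·p₁ + b·p₂ ≈ (-0.512, -0.283, 0.811); φ = arcsin(p_z) ≈ 54.19°, λ = atan2(p_y, p_x) ≈ -151.12°.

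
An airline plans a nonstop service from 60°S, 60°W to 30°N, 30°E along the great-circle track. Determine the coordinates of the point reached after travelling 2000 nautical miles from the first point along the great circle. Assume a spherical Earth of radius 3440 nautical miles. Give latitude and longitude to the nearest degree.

Write both endpoints as unit vectors p₁, p₂ with components (cos φ cos λ, cos φ sin λ, sin φ).
The central angle between the endpoints is δ = arccos(p₁·p₂) ≈ 2.019 rad (115.7°). The total great-circle distance is δ·R ≈ 2.019 × 3440 ≈ 6944 nmi, so the target fraction is f = 2000/6944 ≈ 0.288.
Interpolate at f ≈ 0.288 with slerp weights a = sin((1−f)δ)/sin δ ≈ 1.100, b = sin(fδ)/sin δ ≈ 0.609.
p = a·p₁ + b·p₂ ≈ (0.732, -0.212, -0.648); φ = arcsin(p_z) ≈ -40.36°, λ = atan2(p_y, p_x) ≈ -16.18°.

≈ 40°S, 16°W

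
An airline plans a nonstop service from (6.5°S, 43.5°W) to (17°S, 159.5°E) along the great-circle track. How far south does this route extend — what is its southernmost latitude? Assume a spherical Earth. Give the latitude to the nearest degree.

The great circle lies in the plane with unit normal n̂ = (p₁ × p₂)/|p₁ × p₂|.
Here n̂_z ≈ -0.687; the vertex latitude is φ_max = arccos|n̂_z| ≈ 46.6°.

≈ 47°S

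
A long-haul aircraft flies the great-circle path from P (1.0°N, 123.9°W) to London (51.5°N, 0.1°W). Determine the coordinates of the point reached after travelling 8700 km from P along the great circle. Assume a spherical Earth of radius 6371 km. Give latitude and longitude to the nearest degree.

Write both endpoints as unit vectors p₁, p₂ with components (cos φ cos λ, cos φ sin λ, sin φ).
The central angle between the endpoints is δ = arccos(p₁·p₂) ≈ 1.910 rad (109.4°). The total great-circle distance is δ·R ≈ 1.910 × 6371 ≈ 12168 km, so the target fraction is f = 8700/12168 ≈ 0.715.
Interpolate at f ≈ 0.715 with slerp weights a = sin((1−f)δ)/sin δ ≈ 0.549, b = sin(fδ)/sin δ ≈ 1.038.
p = a·p₁ + b·p₂ ≈ (0.340, -0.457, 0.822); φ = arcsin(p_z) ≈ 55.29°, λ = atan2(p_y, p_x) ≈ -53.33°.

≈ (55°N, 53°W)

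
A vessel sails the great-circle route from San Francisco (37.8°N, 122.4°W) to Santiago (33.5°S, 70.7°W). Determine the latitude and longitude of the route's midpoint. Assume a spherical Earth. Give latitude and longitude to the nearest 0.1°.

≈ 2.4°N, 95.8°W

From cos δ = sin φ₁ sin φ₂ + cos φ₁ cos φ₂ cos Δλ, the central angle is δ ≈ 1.501 rad (86.0°).
Interpolate at f = 1/2 with slerp weights a = sin((1−f)δ)/sin δ ≈ 0.684, b = sin(fδ)/sin δ ≈ 0.684.
p = a·p₁ + b·p₂ ≈ (-0.101, -0.994, 0.042); φ = arcsin(p_z) ≈ 2.39°, λ = atan2(p_y, p_x) ≈ -95.80°.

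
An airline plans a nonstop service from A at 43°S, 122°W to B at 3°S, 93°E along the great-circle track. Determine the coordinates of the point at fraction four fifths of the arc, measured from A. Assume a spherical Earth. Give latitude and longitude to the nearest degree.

≈ 24°S, 107°E

Write both endpoints as unit vectors p₁, p₂ with components (cos φ cos λ, cos φ sin λ, sin φ).
The central angle between the endpoints is δ = arccos(p₁·p₂) ≈ 2.168 rad (124.2°).
Interpolate at f = 4/5 with slerp weights a = sin((1−f)δ)/sin δ ≈ 0.508, b = sin(fδ)/sin δ ≈ 1.193.
p = a·p₁ + b·p₂ ≈ (-0.259, 0.875, -0.409); φ = arcsin(p_z) ≈ -24.15°, λ = atan2(p_y, p_x) ≈ 106.51°.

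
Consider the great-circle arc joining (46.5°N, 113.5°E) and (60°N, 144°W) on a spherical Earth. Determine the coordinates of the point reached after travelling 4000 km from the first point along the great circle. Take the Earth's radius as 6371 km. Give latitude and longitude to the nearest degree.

Convert each endpoint to a unit vector on the sphere (x = cos φ cos λ, y = cos φ sin λ, z = sin φ).
The central angle between the endpoints is δ = arccos(p₁·p₂) ≈ 0.984 rad (56.4°). The total great-circle distance is δ·R ≈ 0.984 × 6371 ≈ 6269 km, so the target fraction is f = 4000/6269 ≈ 0.638.
Interpolate at f ≈ 0.638 with slerp weights a = sin((1−f)δ)/sin δ ≈ 0.419, b = sin(fδ)/sin δ ≈ 0.705.
p = a·p₁ + b·p₂ ≈ (-0.400, 0.057, 0.915); φ = arcsin(p_z) ≈ 66.15°, λ = atan2(p_y, p_x) ≈ 171.89°.

≈ (66°N, 172°E)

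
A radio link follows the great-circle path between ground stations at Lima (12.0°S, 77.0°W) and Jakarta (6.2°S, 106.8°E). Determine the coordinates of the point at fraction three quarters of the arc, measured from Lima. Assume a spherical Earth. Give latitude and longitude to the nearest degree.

The haversine formula gives a central angle δ ≈ 2.817 rad (161.4°) between the endpoints.
Interpolate at f = 3/4 with slerp weights a = sin((1−f)δ)/sin δ ≈ 2.031, b = sin(fδ)/sin δ ≈ 2.687.
p = a·p₁ + b·p₂ ≈ (-0.325, 0.622, -0.713); φ = arcsin(p_z) ≈ -45.44°, λ = atan2(p_y, p_x) ≈ 117.62°.

≈ 45°S, 118°E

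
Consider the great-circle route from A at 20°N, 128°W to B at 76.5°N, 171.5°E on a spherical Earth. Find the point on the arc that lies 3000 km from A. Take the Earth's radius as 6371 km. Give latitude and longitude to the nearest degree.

≈ 46°N, 137°W

Convert each endpoint to a unit vector on the sphere (x = cos φ cos λ, y = cos φ sin λ, z = sin φ).
The central angle between the endpoints is δ = arccos(p₁·p₂) ≈ 1.115 rad (63.9°). The total great-circle distance is δ·R ≈ 1.115 × 6371 ≈ 7101 km, so the target fraction is f = 3000/7101 ≈ 0.422.
Interpolate at f ≈ 0.422 with slerp weights a = sin((1−f)δ)/sin δ ≈ 0.669, b = sin(fδ)/sin δ ≈ 0.505.
p = a·p₁ + b·p₂ ≈ (-0.503, -0.478, 0.720); φ = arcsin(p_z) ≈ 46.06°, λ = atan2(p_y, p_x) ≈ -136.51°.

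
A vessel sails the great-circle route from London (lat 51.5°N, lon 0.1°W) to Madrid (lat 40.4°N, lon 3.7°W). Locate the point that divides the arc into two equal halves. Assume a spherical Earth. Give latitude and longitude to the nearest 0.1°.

From cos δ = sin φ₁ sin φ₂ + cos φ₁ cos φ₂ cos Δλ, the central angle is δ ≈ 0.199 rad (11.4°).
Interpolate at f = 1/2 with slerp weights a = sin((1−f)δ)/sin δ ≈ 0.502, b = sin(fδ)/sin δ ≈ 0.502.
p = a·p₁ + b·p₂ ≈ (0.695, -0.025, 0.719); φ = arcsin(p_z) ≈ 45.96°, λ = atan2(p_y, p_x) ≈ -2.08°.

≈ lat 46.0°N, lon 2.1°W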